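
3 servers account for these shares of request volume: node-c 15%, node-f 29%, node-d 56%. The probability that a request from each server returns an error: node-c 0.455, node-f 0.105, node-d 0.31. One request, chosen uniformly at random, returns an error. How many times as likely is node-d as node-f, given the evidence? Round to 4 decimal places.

5.7011

Compute prior × likelihood for every hypothesis:
  node-c: 0.15 × 0.455 = 0.06825
  node-f: 0.29 × 0.105 = 0.03045
  node-d: 0.56 × 0.31 = 0.1736
Sum = 0.2723.
The ratio is 0.1736 / 0.03045 (the normalizer cancels) = 5.7011.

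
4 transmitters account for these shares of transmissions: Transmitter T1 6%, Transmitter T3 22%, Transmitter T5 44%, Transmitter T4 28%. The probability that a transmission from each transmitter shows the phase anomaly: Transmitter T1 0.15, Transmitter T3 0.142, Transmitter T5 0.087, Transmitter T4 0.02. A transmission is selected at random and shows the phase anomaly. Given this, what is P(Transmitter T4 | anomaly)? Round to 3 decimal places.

0.067

Prior × likelihood for each hypothesis:
  Transmitter T1: 0.06 × 0.15 = 0.009
  Transmitter T3: 0.22 × 0.142 = 0.03124
  Transmitter T5: 0.44 × 0.087 = 0.03828
  Transmitter T4: 0.28 × 0.02 = 0.0056
Total = 0.08412.
P(Transmitter T4 | evidence) = 0.0056 / 0.08412 ≈ 0.067.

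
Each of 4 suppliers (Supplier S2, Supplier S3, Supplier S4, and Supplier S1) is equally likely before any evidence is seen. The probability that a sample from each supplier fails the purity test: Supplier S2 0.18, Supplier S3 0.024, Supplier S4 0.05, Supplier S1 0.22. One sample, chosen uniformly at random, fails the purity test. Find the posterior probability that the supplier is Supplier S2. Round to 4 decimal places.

Since the prior is uniform, the posterior is proportional to the likelihood:
  Supplier S2: 0.18
  Supplier S3: 0.024
  Supplier S4: 0.05
  Supplier S1: 0.22
Sum = 0.474.
P(Supplier S2 | evidence) = 0.18 / 0.474 ≈ 0.3797.

0.3797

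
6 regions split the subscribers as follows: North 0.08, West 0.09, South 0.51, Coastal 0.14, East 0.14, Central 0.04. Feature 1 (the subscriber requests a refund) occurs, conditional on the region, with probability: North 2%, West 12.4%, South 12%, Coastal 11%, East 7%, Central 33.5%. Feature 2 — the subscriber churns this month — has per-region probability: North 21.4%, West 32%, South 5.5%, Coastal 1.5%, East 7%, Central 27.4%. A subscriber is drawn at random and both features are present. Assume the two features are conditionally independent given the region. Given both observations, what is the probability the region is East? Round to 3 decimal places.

Unnormalized posteriors (prior × likelihood):
  North: 0.08 × 0.02 × 0.214 = 0.0003424
  West: 0.09 × 0.124 × 0.32 = 0.0035712
  South: 0.51 × 0.12 × 0.055 = 0.003366
  Coastal: 0.14 × 0.11 × 0.015 = 0.000231
  East: 0.14 × 0.07 × 0.07 = 0.000686
  Central: 0.04 × 0.335 × 0.274 = 0.0036716
Sum = 0.0118682.
P(East | evidence) = 0.000686 / 0.0118682 ≈ 0.058.

0.058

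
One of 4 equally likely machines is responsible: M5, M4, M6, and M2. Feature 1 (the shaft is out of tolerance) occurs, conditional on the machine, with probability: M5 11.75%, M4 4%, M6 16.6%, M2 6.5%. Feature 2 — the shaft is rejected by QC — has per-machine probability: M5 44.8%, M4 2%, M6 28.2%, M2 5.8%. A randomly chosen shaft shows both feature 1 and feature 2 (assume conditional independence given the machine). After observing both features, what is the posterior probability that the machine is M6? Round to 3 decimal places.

0.450

Since the prior is uniform, the posterior is proportional to the likelihood:
  M5: 0.1175 × 0.448 = 0.05264
  M4: 0.04 × 0.02 = 0.0008
  M6: 0.166 × 0.282 = 0.046812
  M2: 0.065 × 0.058 = 0.00377
Sum = 0.104022.
P(M6 | evidence) = 0.046812 / 0.104022 ≈ 0.450.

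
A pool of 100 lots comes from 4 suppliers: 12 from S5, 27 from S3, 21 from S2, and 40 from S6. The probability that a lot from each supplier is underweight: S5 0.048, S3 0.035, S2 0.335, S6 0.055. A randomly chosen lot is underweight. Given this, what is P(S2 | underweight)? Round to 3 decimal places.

Unnormalized posteriors (prior × likelihood):
  S5: 0.12 × 0.048 = 0.00576
  S3: 0.27 × 0.035 = 0.00945
  S2: 0.21 × 0.335 = 0.07035
  S6: 0.4 × 0.055 = 0.022
Normalizing constant = 0.10756.
P(S2 | evidence) = 0.07035 / 0.10756 ≈ 0.654.

0.654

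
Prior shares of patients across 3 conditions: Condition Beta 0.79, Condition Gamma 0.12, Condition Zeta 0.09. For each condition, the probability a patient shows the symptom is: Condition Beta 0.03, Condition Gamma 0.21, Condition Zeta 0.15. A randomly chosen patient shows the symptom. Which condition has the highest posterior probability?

Unnormalized posteriors (prior × likelihood):
  Condition Beta: 0.79 × 0.03 = 0.0237
  Condition Gamma: 0.12 × 0.21 = 0.0252
  Condition Zeta: 0.09 × 0.15 = 0.0135
Total = 0.0624.
Largest term belongs to Condition Gamma, so Condition Gamma is most probable.

Condition Gamma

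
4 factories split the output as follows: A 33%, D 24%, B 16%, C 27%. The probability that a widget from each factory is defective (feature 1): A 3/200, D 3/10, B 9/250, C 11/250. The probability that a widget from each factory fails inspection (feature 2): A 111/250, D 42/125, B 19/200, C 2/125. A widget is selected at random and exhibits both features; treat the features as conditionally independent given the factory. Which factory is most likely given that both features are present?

Unnormalized posteriors (prior × likelihood):
  A: 0.33 × 0.015 × 0.444 = 0.0021978
  D: 0.24 × 0.3 × 0.336 = 0.024192
  B: 0.16 × 0.036 × 0.095 = 0.0005472
  C: 0.27 × 0.044 × 0.016 = 0.00019008
Total = 0.02712708.
Largest term belongs to D, so D is most probable.

D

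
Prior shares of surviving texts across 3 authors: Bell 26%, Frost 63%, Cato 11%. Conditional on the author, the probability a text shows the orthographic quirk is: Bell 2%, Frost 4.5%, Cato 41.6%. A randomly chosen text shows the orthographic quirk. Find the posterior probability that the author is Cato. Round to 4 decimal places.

0.5770

Unnormalized posteriors (prior × likelihood):
  Bell: 0.26 × 0.02 = 0.0052
  Frost: 0.63 × 0.045 = 0.02835
  Cato: 0.11 × 0.416 = 0.04576
Normalizing constant = 0.07931.
P(Cato | evidence) = 0.04576 / 0.07931 ≈ 0.5770.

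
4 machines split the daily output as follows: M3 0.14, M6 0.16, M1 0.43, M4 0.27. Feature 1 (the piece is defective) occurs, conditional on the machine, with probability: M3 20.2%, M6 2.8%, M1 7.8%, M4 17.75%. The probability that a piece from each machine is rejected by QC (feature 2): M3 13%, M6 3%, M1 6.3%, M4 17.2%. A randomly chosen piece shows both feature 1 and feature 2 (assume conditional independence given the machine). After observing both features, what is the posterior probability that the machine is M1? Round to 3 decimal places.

By Bayes' rule, posterior ∝ prior × likelihood:
  M3: 0.14 × 0.202 × 0.13 = 0.0036764
  M6: 0.16 × 0.028 × 0.03 = 0.0001344
  M1: 0.43 × 0.078 × 0.063 = 0.00211302
  M4: 0.27 × 0.1775 × 0.172 = 0.0082431
Normalizing constant = 0.01416692.
P(M1 | evidence) = 0.00211302 / 0.01416692 ≈ 0.149.

0.149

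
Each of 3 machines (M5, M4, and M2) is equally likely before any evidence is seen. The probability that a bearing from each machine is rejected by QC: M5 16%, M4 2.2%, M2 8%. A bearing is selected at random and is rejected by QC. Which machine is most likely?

With a uniform prior (1/3 each), posterior ∝ likelihood:
  M5: 0.16
  M4: 0.022
  M2: 0.08
Total = 0.262.
Largest term belongs to M5, so M5 is most probable.

M5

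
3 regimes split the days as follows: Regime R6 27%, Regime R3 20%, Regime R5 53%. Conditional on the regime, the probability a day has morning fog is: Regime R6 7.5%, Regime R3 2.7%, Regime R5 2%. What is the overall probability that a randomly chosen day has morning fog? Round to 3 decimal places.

By Bayes' rule, posterior ∝ prior × likelihood:
  Regime R6: 0.27 × 0.075 = 0.02025
  Regime R3: 0.2 × 0.027 = 0.0054
  Regime R5: 0.53 × 0.02 = 0.0106
P(fog) = 0.02025 + 0.0054 + 0.0106 = 0.03625 → 0.036.

0.036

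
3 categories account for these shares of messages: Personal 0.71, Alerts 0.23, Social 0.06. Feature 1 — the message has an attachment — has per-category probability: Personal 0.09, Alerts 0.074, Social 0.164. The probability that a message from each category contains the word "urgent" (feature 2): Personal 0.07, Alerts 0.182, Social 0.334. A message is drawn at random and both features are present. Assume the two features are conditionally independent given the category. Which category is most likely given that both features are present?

Prior × likelihood for each hypothesis:
  Personal: 0.71 × 0.09 × 0.07 = 0.004473
  Alerts: 0.23 × 0.074 × 0.182 = 0.00309764
  Social: 0.06 × 0.164 × 0.334 = 0.00328656
Total = 0.0108572.
Largest term belongs to Personal, so Personal is most probable.

Personal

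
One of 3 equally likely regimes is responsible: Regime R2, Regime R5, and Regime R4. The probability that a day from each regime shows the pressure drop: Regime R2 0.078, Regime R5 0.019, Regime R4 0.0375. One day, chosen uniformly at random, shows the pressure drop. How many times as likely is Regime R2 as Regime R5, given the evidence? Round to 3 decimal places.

4.105

Since the prior is uniform, the posterior is proportional to the likelihood:
  Regime R2: 0.078
  Regime R5: 0.019
  Regime R4: 0.0375
Sum = 0.1345.
The ratio is 0.078 / 0.019 (the normalizer cancels) = 4.105.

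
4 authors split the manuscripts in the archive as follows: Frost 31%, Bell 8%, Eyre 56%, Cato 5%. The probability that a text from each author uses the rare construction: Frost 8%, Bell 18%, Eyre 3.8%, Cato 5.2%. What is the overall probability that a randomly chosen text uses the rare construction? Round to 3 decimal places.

0.063

Prior × likelihood for each hypothesis:
  Frost: 0.31 × 0.08 = 0.0248
  Bell: 0.08 × 0.18 = 0.0144
  Eyre: 0.56 × 0.038 = 0.02128
  Cato: 0.05 × 0.052 = 0.0026
P(rare-form) = 0.0248 + 0.0144 + 0.02128 + 0.0026 = 0.06308 → 0.063.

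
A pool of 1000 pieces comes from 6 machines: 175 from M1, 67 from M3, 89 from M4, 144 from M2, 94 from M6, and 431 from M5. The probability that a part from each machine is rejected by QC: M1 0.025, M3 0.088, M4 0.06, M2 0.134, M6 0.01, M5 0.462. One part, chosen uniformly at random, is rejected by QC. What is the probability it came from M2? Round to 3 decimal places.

By Bayes' rule, posterior ∝ prior × likelihood:
  M1: 0.175 × 0.025 = 0.004375
  M3: 0.067 × 0.088 = 0.005896
  M4: 0.089 × 0.06 = 0.00534
  M2: 0.144 × 0.134 = 0.019296
  M6: 0.094 × 0.01 = 0.00094
  M5: 0.431 × 0.462 = 0.199122
Sum = 0.234969.
P(M2 | evidence) = 0.019296 / 0.234969 ≈ 0.082.

0.082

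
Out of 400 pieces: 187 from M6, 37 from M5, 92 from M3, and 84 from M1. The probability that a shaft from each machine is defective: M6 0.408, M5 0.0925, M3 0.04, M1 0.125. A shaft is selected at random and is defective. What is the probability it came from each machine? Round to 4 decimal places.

M6 0.8125, M5 0.0364, M3 0.0392, M1 0.1118

Prior × likelihood for each hypothesis:
  M6: 0.4675 × 0.408 = 0.19074
  M5: 0.0925 × 0.0925 = 0.00855625
  M3: 0.23 × 0.04 = 0.0092
  M1: 0.21 × 0.125 = 0.02625
Total = 0.23474625.
P(M6 | defective) = 0.19074/0.23474625 ≈ 0.8125
P(M5 | defective) = 0.00855625/0.23474625 ≈ 0.0364
P(M3 | defective) = 0.0092/0.23474625 ≈ 0.0392
P(M1 | defective) = 0.02625/0.23474625 ≈ 0.1118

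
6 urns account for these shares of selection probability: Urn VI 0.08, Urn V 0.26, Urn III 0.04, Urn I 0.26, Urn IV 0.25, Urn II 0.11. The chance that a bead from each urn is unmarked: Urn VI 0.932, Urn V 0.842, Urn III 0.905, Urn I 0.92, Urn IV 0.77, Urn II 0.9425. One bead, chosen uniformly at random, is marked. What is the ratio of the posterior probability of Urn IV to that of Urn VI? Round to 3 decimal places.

Taking complements, P(marked | each) = Urn VI 0.068, Urn V 0.158, Urn III 0.095, Urn I 0.08, Urn IV 0.23, Urn II 0.0575.
Prior × likelihood for each hypothesis:
  Urn VI: 0.08 × 0.068 = 0.00544
  Urn V: 0.26 × 0.158 = 0.04108
  Urn III: 0.04 × 0.095 = 0.0038
  Urn I: 0.26 × 0.08 = 0.0208
  Urn IV: 0.25 × 0.23 = 0.0575
  Urn II: 0.11 × 0.0575 = 0.006325
Sum = 0.134945.
The ratio is 0.0575 / 0.00544 (the normalizer cancels) = 10.570.

10.570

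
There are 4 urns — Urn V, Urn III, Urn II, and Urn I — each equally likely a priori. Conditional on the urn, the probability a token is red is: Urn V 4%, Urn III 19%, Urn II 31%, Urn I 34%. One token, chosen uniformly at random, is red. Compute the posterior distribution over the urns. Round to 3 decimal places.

Urn V 0.045, Urn III 0.216, Urn II 0.352, Urn I 0.386

With a uniform prior (1/4 each), posterior ∝ likelihood:
  Urn V: 0.04
  Urn III: 0.19
  Urn II: 0.31
  Urn I: 0.34
Sum = 0.88.
P(Urn V | red) = 0.04/0.88 ≈ 0.045
P(Urn III | red) = 0.19/0.88 ≈ 0.216
P(Urn II | red) = 0.31/0.88 ≈ 0.352
P(Urn I | red) = 0.34/0.88 ≈ 0.386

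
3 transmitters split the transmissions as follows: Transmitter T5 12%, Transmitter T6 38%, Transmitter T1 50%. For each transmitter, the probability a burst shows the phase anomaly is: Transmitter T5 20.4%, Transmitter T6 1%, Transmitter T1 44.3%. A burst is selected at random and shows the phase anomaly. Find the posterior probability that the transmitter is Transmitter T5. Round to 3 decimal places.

By Bayes' rule, posterior ∝ prior × likelihood:
  Transmitter T5: 0.12 × 0.204 = 0.02448
  Transmitter T6: 0.38 × 0.01 = 0.0038
  Transmitter T1: 0.5 × 0.443 = 0.2215
Normalizing constant = 0.24978.
P(Transmitter T5 | evidence) = 0.02448 / 0.24978 ≈ 0.098.

0.098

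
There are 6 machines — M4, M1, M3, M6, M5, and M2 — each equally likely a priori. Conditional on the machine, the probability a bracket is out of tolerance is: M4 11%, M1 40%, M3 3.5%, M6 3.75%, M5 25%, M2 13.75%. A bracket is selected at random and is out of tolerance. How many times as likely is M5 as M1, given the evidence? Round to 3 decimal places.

Since the prior is uniform, the posterior is proportional to the likelihood:
  M4: 0.11
  M1: 0.4
  M3: 0.035
  M6: 0.0375
  M5: 0.25
  M2: 0.1375
Sum = 0.97.
The ratio is 0.25 / 0.4 (the normalizer cancels) = 0.625.

0.625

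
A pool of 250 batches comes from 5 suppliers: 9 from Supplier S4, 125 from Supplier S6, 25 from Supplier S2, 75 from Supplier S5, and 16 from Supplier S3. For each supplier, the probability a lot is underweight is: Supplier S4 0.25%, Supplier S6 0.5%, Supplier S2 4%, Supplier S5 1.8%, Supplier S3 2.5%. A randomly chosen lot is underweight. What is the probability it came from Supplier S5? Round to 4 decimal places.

0.3974

Prior × likelihood for each hypothesis:
  Supplier S4: 0.036 × 0.0025 = 0.00009
  Supplier S6: 0.5 × 0.005 = 0.0025
  Supplier S2: 0.1 × 0.04 = 0.004
  Supplier S5: 0.3 × 0.018 = 0.0054
  Supplier S3: 0.064 × 0.025 = 0.0016
Total = 0.01359.
P(Supplier S5 | evidence) = 0.0054 / 0.01359 ≈ 0.3974.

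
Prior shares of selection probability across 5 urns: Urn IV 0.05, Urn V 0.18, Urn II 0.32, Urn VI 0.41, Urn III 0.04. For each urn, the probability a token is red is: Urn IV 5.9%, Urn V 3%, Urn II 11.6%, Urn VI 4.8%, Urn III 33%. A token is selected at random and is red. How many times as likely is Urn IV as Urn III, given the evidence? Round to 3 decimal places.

0.223

Unnormalized posteriors (prior × likelihood):
  Urn IV: 0.05 × 0.059 = 0.00295
  Urn V: 0.18 × 0.03 = 0.0054
  Urn II: 0.32 × 0.116 = 0.03712
  Urn VI: 0.41 × 0.048 = 0.01968
  Urn III: 0.04 × 0.33 = 0.0132
Sum = 0.07835.
The ratio is 0.00295 / 0.0132 (the normalizer cancels) = 0.223.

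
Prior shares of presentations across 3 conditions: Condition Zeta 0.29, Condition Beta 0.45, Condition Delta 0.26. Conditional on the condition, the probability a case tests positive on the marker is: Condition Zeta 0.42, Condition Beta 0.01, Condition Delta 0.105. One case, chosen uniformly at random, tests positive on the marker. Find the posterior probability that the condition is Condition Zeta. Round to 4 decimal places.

0.7930

Unnormalized posteriors (prior × likelihood):
  Condition Zeta: 0.29 × 0.42 = 0.1218
  Condition Beta: 0.45 × 0.01 = 0.0045
  Condition Delta: 0.26 × 0.105 = 0.0273
Sum = 0.1536.
P(Condition Zeta | evidence) = 0.1218 / 0.1536 ≈ 0.7930.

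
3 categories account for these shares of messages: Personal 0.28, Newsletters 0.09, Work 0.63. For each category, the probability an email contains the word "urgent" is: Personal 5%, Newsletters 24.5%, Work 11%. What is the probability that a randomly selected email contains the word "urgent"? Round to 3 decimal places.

0.105

By Bayes' rule, posterior ∝ prior × likelihood:
  Personal: 0.28 × 0.05 = 0.014
  Newsletters: 0.09 × 0.245 = 0.02205
  Work: 0.63 × 0.11 = 0.0693
P(urgent-flag) = 0.014 + 0.02205 + 0.0693 = 0.10535 → 0.105.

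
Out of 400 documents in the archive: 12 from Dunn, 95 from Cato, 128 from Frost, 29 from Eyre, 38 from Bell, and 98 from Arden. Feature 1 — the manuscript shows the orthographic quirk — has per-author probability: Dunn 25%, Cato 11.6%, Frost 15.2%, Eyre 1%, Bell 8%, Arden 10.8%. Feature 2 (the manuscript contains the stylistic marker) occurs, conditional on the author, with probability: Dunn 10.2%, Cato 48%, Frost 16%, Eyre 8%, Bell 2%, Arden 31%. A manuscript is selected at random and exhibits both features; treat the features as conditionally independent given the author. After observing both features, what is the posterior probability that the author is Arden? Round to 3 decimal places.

Compute prior × likelihood for every hypothesis:
  Dunn: 0.03 × 0.25 × 0.102 = 0.000765
  Cato: 0.2375 × 0.116 × 0.48 = 0.013224
  Frost: 0.32 × 0.152 × 0.16 = 0.0077824
  Eyre: 0.0725 × 0.01 × 0.08 = 0.000058
  Bell: 0.095 × 0.08 × 0.02 = 0.000152
  Arden: 0.245 × 0.108 × 0.31 = 0.0082026
Total = 0.030184.
P(Arden | evidence) = 0.0082026 / 0.030184 ≈ 0.272.

0.272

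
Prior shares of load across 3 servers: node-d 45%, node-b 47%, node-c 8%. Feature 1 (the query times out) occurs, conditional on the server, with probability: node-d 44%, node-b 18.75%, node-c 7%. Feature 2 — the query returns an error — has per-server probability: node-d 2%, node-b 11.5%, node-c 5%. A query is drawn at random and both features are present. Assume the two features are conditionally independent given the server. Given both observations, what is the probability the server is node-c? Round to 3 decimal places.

0.019

Compute prior × likelihood for every hypothesis:
  node-d: 0.45 × 0.44 × 0.02 = 0.00396
  node-b: 0.47 × 0.1875 × 0.115 = 0.010134375
  node-c: 0.08 × 0.07 × 0.05 = 0.00028
Total = 0.014374375.
P(node-c | evidence) = 0.00028 / 0.014374375 ≈ 0.019.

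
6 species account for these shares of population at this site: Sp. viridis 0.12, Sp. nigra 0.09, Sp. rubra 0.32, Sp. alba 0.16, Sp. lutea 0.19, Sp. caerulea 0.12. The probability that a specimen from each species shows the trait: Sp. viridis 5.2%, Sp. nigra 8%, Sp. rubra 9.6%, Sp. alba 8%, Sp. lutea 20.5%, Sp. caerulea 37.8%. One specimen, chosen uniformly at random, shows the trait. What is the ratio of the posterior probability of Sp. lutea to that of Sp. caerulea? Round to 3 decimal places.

Prior × likelihood for each hypothesis:
  Sp. viridis: 0.12 × 0.052 = 0.00624
  Sp. nigra: 0.09 × 0.08 = 0.0072
  Sp. rubra: 0.32 × 0.096 = 0.03072
  Sp. alba: 0.16 × 0.08 = 0.0128
  Sp. lutea: 0.19 × 0.205 = 0.03895
  Sp. caerulea: 0.12 × 0.378 = 0.04536
Total = 0.14127.
The ratio is 0.03895 / 0.04536 (the normalizer cancels) = 0.859.

0.859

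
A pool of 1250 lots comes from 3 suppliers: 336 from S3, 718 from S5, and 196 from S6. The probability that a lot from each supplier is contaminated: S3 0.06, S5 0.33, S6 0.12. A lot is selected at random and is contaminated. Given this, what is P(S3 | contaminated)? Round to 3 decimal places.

0.072

Unnormalized posteriors (prior × likelihood):
  S3: 0.2688 × 0.06 = 0.016128
  S5: 0.5744 × 0.33 = 0.189552
  S6: 0.1568 × 0.12 = 0.018816
Total = 0.224496.
P(S3 | evidence) = 0.016128 / 0.224496 ≈ 0.072.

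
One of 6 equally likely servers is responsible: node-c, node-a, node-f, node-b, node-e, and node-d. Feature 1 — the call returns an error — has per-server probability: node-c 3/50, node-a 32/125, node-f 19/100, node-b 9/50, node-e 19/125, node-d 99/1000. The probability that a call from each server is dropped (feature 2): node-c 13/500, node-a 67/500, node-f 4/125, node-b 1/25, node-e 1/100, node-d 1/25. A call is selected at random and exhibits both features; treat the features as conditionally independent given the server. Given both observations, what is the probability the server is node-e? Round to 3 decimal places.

With a uniform prior (1/6 each), posterior ∝ likelihood:
  node-c: 0.06 × 0.026 = 0.00156
  node-a: 0.256 × 0.134 = 0.034304
  node-f: 0.19 × 0.032 = 0.00608
  node-b: 0.18 × 0.04 = 0.0072
  node-e: 0.152 × 0.01 = 0.00152
  node-d: 0.099 × 0.04 = 0.00396
Normalizing constant = 0.054624.
P(node-e | evidence) = 0.00152 / 0.054624 ≈ 0.028.

0.028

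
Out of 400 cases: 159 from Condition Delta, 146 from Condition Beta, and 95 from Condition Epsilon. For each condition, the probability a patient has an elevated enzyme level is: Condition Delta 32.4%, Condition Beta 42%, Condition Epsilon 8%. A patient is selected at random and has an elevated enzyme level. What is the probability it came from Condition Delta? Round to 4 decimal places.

0.4277

By Bayes' rule, posterior ∝ prior × likelihood:
  Condition Delta: 0.3975 × 0.324 = 0.12879
  Condition Beta: 0.365 × 0.42 = 0.1533
  Condition Epsilon: 0.2375 × 0.08 = 0.019
Normalizing constant = 0.30109.
P(Condition Delta | evidence) = 0.12879 / 0.30109 ≈ 0.4277.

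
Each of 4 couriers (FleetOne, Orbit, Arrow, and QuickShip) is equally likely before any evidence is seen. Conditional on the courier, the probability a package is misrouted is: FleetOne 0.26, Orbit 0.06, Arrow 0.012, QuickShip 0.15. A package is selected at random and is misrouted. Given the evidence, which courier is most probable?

FleetOne

Since the prior is uniform, the posterior is proportional to the likelihood:
  FleetOne: 0.26
  Orbit: 0.06
  Arrow: 0.012
  QuickShip: 0.15
Normalizing constant = 0.482.
Largest term belongs to FleetOne, so FleetOne is most probable.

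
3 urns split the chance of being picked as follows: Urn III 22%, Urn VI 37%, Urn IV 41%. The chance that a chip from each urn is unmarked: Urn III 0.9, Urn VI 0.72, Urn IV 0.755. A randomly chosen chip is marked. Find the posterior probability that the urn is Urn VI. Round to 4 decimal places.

Taking complements, P(marked | each) = Urn III 0.1, Urn VI 0.28, Urn IV 0.245.
By Bayes' rule, posterior ∝ prior × likelihood:
  Urn III: 0.22 × 0.1 = 0.022
  Urn VI: 0.37 × 0.28 = 0.1036
  Urn IV: 0.41 × 0.245 = 0.10045
Normalizing constant = 0.22605.
P(Urn VI | evidence) = 0.1036 / 0.22605 ≈ 0.4583.

0.4583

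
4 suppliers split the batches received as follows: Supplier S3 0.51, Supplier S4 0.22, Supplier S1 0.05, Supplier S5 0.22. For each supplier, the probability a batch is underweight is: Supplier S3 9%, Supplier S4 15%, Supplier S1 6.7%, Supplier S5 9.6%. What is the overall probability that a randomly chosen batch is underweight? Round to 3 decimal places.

Compute prior × likelihood for every hypothesis:
  Supplier S3: 0.51 × 0.09 = 0.0459
  Supplier S4: 0.22 × 0.15 = 0.033
  Supplier S1: 0.05 × 0.067 = 0.00335
  Supplier S5: 0.22 × 0.096 = 0.02112
P(underweight) = 0.0459 + 0.033 + 0.00335 + 0.02112 = 0.10337 → 0.103.

0.103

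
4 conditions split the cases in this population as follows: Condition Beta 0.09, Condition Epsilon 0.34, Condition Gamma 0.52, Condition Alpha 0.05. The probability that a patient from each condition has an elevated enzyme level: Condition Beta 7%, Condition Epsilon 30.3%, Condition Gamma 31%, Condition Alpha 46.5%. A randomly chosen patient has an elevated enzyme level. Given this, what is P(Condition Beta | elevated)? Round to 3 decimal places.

Compute prior × likelihood for every hypothesis:
  Condition Beta: 0.09 × 0.07 = 0.0063
  Condition Epsilon: 0.34 × 0.303 = 0.10302
  Condition Gamma: 0.52 × 0.31 = 0.1612
  Condition Alpha: 0.05 × 0.465 = 0.02325
Normalizing constant = 0.29377.
P(Condition Beta | evidence) = 0.0063 / 0.29377 ≈ 0.021.

0.021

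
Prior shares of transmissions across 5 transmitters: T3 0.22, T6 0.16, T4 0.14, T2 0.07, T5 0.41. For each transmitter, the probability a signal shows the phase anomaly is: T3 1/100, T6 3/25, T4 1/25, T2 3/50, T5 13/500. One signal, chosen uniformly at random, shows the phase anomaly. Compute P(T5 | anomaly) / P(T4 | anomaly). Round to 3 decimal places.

Unnormalized posteriors (prior × likelihood):
  T3: 0.22 × 0.01 = 0.0022
  T6: 0.16 × 0.12 = 0.0192
  T4: 0.14 × 0.04 = 0.0056
  T2: 0.07 × 0.06 = 0.0042
  T5: 0.41 × 0.026 = 0.01066
Total = 0.04186.
The ratio is 0.01066 / 0.0056 (the normalizer cancels) = 1.904.

1.904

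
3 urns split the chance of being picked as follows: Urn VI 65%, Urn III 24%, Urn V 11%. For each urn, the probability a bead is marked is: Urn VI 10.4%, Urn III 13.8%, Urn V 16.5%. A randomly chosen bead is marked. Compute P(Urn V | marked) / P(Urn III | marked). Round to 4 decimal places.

Unnormalized posteriors (prior × likelihood):
  Urn VI: 0.65 × 0.104 = 0.0676
  Urn III: 0.24 × 0.138 = 0.03312
  Urn V: 0.11 × 0.165 = 0.01815
Total = 0.11887.
The ratio is 0.01815 / 0.03312 (the normalizer cancels) = 0.5480.

0.5480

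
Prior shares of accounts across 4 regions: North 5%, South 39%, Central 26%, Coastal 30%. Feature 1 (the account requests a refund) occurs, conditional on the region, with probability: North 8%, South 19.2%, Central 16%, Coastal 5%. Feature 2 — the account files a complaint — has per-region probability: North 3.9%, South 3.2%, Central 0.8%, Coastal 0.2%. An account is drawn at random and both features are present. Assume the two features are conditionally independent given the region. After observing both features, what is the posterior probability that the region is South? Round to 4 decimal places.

Unnormalized posteriors (prior × likelihood):
  North: 0.05 × 0.08 × 0.039 = 0.000156
  South: 0.39 × 0.192 × 0.032 = 0.00239616
  Central: 0.26 × 0.16 × 0.008 = 0.0003328
  Coastal: 0.3 × 0.05 × 0.002 = 0.00003
Normalizing constant = 0.00291496.
P(South | evidence) = 0.00239616 / 0.00291496 ≈ 0.8220.

0.8220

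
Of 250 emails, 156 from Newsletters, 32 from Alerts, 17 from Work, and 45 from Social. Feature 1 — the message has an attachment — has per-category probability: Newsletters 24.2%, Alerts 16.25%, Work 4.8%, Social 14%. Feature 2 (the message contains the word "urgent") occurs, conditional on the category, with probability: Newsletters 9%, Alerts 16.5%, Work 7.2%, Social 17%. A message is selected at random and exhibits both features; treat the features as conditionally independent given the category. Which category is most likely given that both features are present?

Newsletters

Prior × likelihood for each hypothesis:
  Newsletters: 0.624 × 0.242 × 0.09 = 0.01359072
  Alerts: 0.128 × 0.1625 × 0.165 = 0.003432
  Work: 0.068 × 0.048 × 0.072 = 0.000235008
  Social: 0.18 × 0.14 × 0.17 = 0.004284
Total = 0.021541728.
Largest term belongs to Newsletters, so Newsletters is most probable.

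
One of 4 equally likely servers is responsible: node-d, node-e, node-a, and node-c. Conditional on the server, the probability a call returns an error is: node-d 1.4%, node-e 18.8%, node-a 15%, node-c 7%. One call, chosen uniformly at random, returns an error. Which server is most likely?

node-e

Since the prior is uniform, the posterior is proportional to the likelihood:
  node-d: 0.014
  node-e: 0.188
  node-a: 0.15
  node-c: 0.07
Total = 0.422.
Largest term belongs to node-e, so node-e is most probable.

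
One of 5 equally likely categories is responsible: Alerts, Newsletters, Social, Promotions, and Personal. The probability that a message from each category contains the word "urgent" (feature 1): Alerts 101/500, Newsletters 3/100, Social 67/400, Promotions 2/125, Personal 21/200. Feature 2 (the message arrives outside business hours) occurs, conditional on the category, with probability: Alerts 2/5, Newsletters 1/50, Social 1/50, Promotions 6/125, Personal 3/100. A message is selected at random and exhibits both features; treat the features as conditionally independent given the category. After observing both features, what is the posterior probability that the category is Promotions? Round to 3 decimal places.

0.009

Since the prior is uniform, the posterior is proportional to the likelihood:
  Alerts: 0.202 × 0.4 = 0.0808
  Newsletters: 0.03 × 0.02 = 0.0006
  Social: 0.1675 × 0.02 = 0.00335
  Promotions: 0.016 × 0.048 = 0.000768
  Personal: 0.105 × 0.03 = 0.00315
Normalizing constant = 0.088668.
P(Promotions | evidence) = 0.000768 / 0.088668 ≈ 0.009.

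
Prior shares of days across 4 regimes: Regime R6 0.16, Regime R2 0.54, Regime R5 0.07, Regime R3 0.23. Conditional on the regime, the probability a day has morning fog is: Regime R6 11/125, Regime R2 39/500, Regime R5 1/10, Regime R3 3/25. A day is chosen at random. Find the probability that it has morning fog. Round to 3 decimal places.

Compute prior × likelihood for every hypothesis:
  Regime R6: 0.16 × 0.088 = 0.01408
  Regime R2: 0.54 × 0.078 = 0.04212
  Regime R5: 0.07 × 0.1 = 0.007
  Regime R3: 0.23 × 0.12 = 0.0276
P(fog) = 0.01408 + 0.04212 + 0.007 + 0.0276 = 0.0908 → 0.091.

0.091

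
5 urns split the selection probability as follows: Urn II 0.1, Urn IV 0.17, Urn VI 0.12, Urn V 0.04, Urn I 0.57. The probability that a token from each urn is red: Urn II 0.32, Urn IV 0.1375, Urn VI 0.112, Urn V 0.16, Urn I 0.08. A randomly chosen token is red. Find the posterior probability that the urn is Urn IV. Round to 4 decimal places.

Prior × likelihood for each hypothesis:
  Urn II: 0.1 × 0.32 = 0.032
  Urn IV: 0.17 × 0.1375 = 0.023375
  Urn VI: 0.12 × 0.112 = 0.01344
  Urn V: 0.04 × 0.16 = 0.0064
  Urn I: 0.57 × 0.08 = 0.0456
Total = 0.120815.
P(Urn IV | evidence) = 0.023375 / 0.120815 ≈ 0.1935.

0.1935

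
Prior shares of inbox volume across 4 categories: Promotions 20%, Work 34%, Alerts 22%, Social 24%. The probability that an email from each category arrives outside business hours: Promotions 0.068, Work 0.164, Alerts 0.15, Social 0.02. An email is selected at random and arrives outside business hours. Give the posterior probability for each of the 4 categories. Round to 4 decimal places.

Promotions 0.1269, Work 0.5203, Alerts 0.3080, Social 0.0448

Unnormalized posteriors (prior × likelihood):
  Promotions: 0.2 × 0.068 = 0.0136
  Work: 0.34 × 0.164 = 0.05576
  Alerts: 0.22 × 0.15 = 0.033
  Social: 0.24 × 0.02 = 0.0048
Total = 0.10716.
P(Promotions | off-hours) = 0.0136/0.10716 ≈ 0.1269
P(Work | off-hours) = 0.05576/0.10716 ≈ 0.5203
P(Alerts | off-hours) = 0.033/0.10716 ≈ 0.3080
P(Social | off-hours) = 0.0048/0.10716 ≈ 0.0448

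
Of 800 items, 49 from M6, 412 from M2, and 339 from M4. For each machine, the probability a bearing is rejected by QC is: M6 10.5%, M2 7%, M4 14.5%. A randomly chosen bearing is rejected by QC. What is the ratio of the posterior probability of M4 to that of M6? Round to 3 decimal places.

Prior × likelihood for each hypothesis:
  M6: 0.06125 × 0.105 = 0.00643125
  M2: 0.515 × 0.07 = 0.03605
  M4: 0.42375 × 0.145 = 0.06144375
Sum = 0.103925.
The ratio is 0.06144375 / 0.00643125 (the normalizer cancels) = 9.554.

9.554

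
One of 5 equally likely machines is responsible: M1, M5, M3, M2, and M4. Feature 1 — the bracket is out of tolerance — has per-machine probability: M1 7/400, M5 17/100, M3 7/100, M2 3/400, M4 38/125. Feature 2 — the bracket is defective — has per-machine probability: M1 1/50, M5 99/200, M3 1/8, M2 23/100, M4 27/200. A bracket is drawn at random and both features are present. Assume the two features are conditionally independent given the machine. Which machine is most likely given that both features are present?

M5

Since the prior is uniform, the posterior is proportional to the likelihood:
  M1: 0.0175 × 0.02 = 0.00035
  M5: 0.17 × 0.495 = 0.08415
  M3: 0.07 × 0.125 = 0.00875
  M2: 0.0075 × 0.23 = 0.001725
  M4: 0.304 × 0.135 = 0.04104
Normalizing constant = 0.136015.
Largest term belongs to M5, so M5 is most probable.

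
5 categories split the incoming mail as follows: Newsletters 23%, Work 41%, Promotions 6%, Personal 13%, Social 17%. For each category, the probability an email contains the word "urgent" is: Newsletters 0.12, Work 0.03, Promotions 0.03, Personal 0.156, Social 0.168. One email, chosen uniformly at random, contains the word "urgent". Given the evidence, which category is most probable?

Social

Unnormalized posteriors (prior × likelihood):
  Newsletters: 0.23 × 0.12 = 0.0276
  Work: 0.41 × 0.03 = 0.0123
  Promotions: 0.06 × 0.03 = 0.0018
  Personal: 0.13 × 0.156 = 0.02028
  Social: 0.17 × 0.168 = 0.02856
Normalizing constant = 0.09054.
Largest term belongs to Social, so Social is most probable.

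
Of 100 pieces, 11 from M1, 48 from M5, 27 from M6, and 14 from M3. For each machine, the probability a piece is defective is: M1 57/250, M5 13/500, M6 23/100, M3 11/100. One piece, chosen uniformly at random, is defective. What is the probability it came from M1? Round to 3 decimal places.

0.218

By Bayes' rule, posterior ∝ prior × likelihood:
  M1: 0.11 × 0.228 = 0.02508
  M5: 0.48 × 0.026 = 0.01248
  M6: 0.27 × 0.23 = 0.0621
  M3: 0.14 × 0.11 = 0.0154
Sum = 0.11506.
P(M1 | evidence) = 0.02508 / 0.11506 ≈ 0.218.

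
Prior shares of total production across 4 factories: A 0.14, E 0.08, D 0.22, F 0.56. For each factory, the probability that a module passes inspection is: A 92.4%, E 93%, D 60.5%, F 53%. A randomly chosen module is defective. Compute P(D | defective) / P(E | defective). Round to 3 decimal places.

Taking complements, P(defective | each) = A 0.076, E 0.07, D 0.395, F 0.47.
Unnormalized posteriors (prior × likelihood):
  A: 0.14 × 0.076 = 0.01064
  E: 0.08 × 0.07 = 0.0056
  D: 0.22 × 0.395 = 0.0869
  F: 0.56 × 0.47 = 0.2632
Normalizing constant = 0.36634.
The ratio is 0.0869 / 0.0056 (the normalizer cancels) = 15.518.

15.518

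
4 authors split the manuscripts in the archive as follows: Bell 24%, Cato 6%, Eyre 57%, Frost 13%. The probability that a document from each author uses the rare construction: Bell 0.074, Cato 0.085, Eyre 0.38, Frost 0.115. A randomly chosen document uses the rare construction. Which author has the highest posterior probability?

Eyre

Prior × likelihood for each hypothesis:
  Bell: 0.24 × 0.074 = 0.01776
  Cato: 0.06 × 0.085 = 0.0051
  Eyre: 0.57 × 0.38 = 0.2166
  Frost: 0.13 × 0.115 = 0.01495
Sum = 0.25441.
Largest term belongs to Eyre, so Eyre is most probable.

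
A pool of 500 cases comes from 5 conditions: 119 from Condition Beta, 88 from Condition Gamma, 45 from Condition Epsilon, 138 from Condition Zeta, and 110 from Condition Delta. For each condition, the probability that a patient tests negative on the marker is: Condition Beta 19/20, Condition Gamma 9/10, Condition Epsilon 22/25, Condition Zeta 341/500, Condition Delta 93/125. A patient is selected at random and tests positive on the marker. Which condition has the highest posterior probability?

Condition Zeta

Taking complements, P(marker-positive | each) = Condition Beta 0.05, Condition Gamma 0.1, Condition Epsilon 0.12, Condition Zeta 0.318, Condition Delta 0.256.
By Bayes' rule, posterior ∝ prior × likelihood:
  Condition Beta: 0.238 × 0.05 = 0.0119
  Condition Gamma: 0.176 × 0.1 = 0.0176
  Condition Epsilon: 0.09 × 0.12 = 0.0108
  Condition Zeta: 0.276 × 0.318 = 0.087768
  Condition Delta: 0.22 × 0.256 = 0.05632
Total = 0.184388.
Largest term belongs to Condition Zeta, so Condition Zeta is most probable.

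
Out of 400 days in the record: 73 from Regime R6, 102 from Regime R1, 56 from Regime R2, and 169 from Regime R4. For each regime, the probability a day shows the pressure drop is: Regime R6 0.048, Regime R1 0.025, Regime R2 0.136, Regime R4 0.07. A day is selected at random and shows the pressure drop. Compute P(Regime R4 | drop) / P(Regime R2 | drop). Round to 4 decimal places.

Prior × likelihood for each hypothesis:
  Regime R6: 0.1825 × 0.048 = 0.00876
  Regime R1: 0.255 × 0.025 = 0.006375
  Regime R2: 0.14 × 0.136 = 0.01904
  Regime R4: 0.4225 × 0.07 = 0.029575
Total = 0.06375.
The ratio is 0.029575 / 0.01904 (the normalizer cancels) = 1.5533.

1.5533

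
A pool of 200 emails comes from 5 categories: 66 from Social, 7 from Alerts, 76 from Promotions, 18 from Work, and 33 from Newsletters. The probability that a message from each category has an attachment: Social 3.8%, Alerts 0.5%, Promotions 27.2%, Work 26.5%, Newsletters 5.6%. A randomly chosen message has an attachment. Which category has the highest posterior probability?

Compute prior × likelihood for every hypothesis:
  Social: 0.33 × 0.038 = 0.01254
  Alerts: 0.035 × 0.005 = 0.000175
  Promotions: 0.38 × 0.272 = 0.10336
  Work: 0.09 × 0.265 = 0.02385
  Newsletters: 0.165 × 0.056 = 0.00924
Sum = 0.149165.
Largest term belongs to Promotions, so Promotions is most probable.

Promotions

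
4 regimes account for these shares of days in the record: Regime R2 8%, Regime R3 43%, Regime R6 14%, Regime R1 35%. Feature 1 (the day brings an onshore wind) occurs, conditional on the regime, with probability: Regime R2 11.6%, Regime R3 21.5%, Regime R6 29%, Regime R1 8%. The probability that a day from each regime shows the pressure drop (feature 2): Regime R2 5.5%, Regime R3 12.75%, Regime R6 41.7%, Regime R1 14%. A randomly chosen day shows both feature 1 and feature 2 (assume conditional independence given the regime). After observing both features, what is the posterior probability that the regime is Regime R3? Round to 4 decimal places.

0.3556

Compute prior × likelihood for every hypothesis:
  Regime R2: 0.08 × 0.116 × 0.055 = 0.0005104
  Regime R3: 0.43 × 0.215 × 0.1275 = 0.011787375
  Regime R6: 0.14 × 0.29 × 0.417 = 0.0169302
  Regime R1: 0.35 × 0.08 × 0.14 = 0.00392
Sum = 0.033147975.
P(Regime R3 | evidence) = 0.011787375 / 0.033147975 ≈ 0.3556.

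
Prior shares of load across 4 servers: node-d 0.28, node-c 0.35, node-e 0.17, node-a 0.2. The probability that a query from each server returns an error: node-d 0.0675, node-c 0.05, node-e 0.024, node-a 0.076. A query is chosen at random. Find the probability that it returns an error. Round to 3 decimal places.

0.056

Unnormalized posteriors (prior × likelihood):
  node-d: 0.28 × 0.0675 = 0.0189
  node-c: 0.35 × 0.05 = 0.0175
  node-e: 0.17 × 0.024 = 0.00408
  node-a: 0.2 × 0.076 = 0.0152
P(error) = 0.0189 + 0.0175 + 0.00408 + 0.0152 = 0.05568 → 0.056.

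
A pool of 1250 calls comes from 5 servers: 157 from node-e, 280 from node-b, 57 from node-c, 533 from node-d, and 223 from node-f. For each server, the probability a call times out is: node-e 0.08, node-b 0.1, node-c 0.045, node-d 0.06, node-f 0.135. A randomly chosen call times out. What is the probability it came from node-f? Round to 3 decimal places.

0.286

By Bayes' rule, posterior ∝ prior × likelihood:
  node-e: 0.1256 × 0.08 = 0.010048
  node-b: 0.224 × 0.1 = 0.0224
  node-c: 0.0456 × 0.045 = 0.002052
  node-d: 0.4264 × 0.06 = 0.025584
  node-f: 0.1784 × 0.135 = 0.024084
Sum = 0.084168.
P(node-f | evidence) = 0.024084 / 0.084168 ≈ 0.286.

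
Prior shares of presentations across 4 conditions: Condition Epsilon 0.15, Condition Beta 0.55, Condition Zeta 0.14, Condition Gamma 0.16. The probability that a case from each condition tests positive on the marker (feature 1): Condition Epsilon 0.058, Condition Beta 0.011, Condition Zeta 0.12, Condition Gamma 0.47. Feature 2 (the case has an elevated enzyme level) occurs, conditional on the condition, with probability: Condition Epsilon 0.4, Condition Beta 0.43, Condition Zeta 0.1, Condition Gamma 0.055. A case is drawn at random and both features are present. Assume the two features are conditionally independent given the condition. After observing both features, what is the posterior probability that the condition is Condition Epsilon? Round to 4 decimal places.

0.2925

Unnormalized posteriors (prior × likelihood):
  Condition Epsilon: 0.15 × 0.058 × 0.4 = 0.00348
  Condition Beta: 0.55 × 0.011 × 0.43 = 0.0026015
  Condition Zeta: 0.14 × 0.12 × 0.1 = 0.00168
  Condition Gamma: 0.16 × 0.47 × 0.055 = 0.004136
Total = 0.0118975.
P(Condition Epsilon | evidence) = 0.00348 / 0.0118975 ≈ 0.2925.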